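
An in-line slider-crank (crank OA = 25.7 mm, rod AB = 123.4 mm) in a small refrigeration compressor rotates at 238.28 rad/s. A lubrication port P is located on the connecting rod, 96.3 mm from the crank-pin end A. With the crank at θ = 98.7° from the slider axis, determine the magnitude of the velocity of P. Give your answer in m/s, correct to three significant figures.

5.90

ω = 238.3 rad/s.  Crank-pin speed |V_A| = rω = 6.1238 m/s, perpendicular to OA.
Rod angle: sinφ = −(r/L) sinθ ⇒ φ = -11.880°; ω_rod = −rω cosθ/√(L²−r²sin²θ) = +7.6707 rad/s.
V_P = V_A + ω_rod × AP, with AP = 0.0963 m along the rod.
Components: V_Px = −rω sinθ − a·ω_rod·sinφ = -5.9013 m/s;  V_Py = rω cosθ + a·ω_rod·cosφ = -0.20342 m/s.
|V_P| = √(V_Px² + V_Py²) = 5.9048 m/s.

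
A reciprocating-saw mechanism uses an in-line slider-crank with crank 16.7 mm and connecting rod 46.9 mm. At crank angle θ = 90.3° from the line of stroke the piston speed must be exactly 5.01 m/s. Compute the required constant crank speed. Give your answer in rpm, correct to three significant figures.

For an in-line slider-crank, |v_piston| = rω|sinθ|·[1 + r cosθ/√(L² − r² sin²θ)].
With r = 0.0167 m, L = 0.0469 m, θ = 90.3°: the bracketed kinematic factor |dx/dθ| = 0.016666 m.
ω = v/|dx/dθ| = 5.01/0.016666 = 300.6 rad/s.
N = 60ω/(2π) = 2870.6 rpm.

2870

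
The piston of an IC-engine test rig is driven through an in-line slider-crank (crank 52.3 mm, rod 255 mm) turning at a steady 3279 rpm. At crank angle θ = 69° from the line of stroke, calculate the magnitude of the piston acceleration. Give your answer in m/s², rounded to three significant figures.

1260

ω = 2π·3279/60 = 343.4 rad/s
x(θ) = r cosθ + √(L² − r² sin²θ); with ω constant, a = ω²·d²x/dθ².
d²x/dθ² = −r cosθ − r²(cos2θ)/√u − r⁴ sin²2θ/(4u^{3/2}),  u = L² − r² sin²θ = 0.062641 m².
Substituting r = 0.0523 m, L = 0.255 m, θ = 69°: d²x/dθ² = -0.010674 m.
a = ω²·d²x/dθ² = (343.4)²·(-0.010674) = -1258.6 m/s²;  |a| = 1258.6 m/s².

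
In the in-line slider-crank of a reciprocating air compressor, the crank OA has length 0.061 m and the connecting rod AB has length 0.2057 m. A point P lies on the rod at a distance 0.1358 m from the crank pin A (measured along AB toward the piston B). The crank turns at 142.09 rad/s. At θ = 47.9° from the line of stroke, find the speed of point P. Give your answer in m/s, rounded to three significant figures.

ω = 142.1 rad/s.  Crank-pin speed |V_A| = rω = 8.6675 m/s, perpendicular to OA.
Rod angle: sinφ = −(r/L) sinθ ⇒ φ = -12.711°; ω_rod = −rω cosθ/√(L²−r²sin²θ) = -28.959 rad/s.
V_P = V_A + ω_rod × AP, with AP = 0.1358 m along the rod.
Components: V_Px = −rω sinθ − a·ω_rod·sinφ = -7.2964 m/s;  V_Py = rω cosθ + a·ω_rod·cosφ = +1.9746 m/s.
|V_P| = √(V_Px² + V_Py²) = 7.5589 m/s.

7.56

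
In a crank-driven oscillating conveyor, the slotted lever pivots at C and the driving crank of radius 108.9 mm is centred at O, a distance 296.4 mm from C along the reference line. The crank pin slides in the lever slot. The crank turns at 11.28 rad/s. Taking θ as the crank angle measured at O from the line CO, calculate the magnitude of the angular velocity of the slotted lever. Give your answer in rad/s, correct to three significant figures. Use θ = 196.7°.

5.68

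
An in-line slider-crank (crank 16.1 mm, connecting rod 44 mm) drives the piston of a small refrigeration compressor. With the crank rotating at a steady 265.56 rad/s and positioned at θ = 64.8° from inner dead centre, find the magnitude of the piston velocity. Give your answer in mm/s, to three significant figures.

4510

ω = 265.6 rad/s
For an in-line slider-crank, x = r cosθ + √(L² − r² sin²θ), so v = −rω sinθ·[1 + r cosθ/√(L² − r² sin²θ)].
With r = 0.0161 m, L = 0.044 m, θ = 64.8°: √(L² − r² sin²θ) = 0.041518 m.
v = −0.0161·265.6·0.90483·[1 + 0.0161·0.42578/0.041518] = -4.5073 m/s.
|v| = 4.5073 m/s = 4507.3 mm/s.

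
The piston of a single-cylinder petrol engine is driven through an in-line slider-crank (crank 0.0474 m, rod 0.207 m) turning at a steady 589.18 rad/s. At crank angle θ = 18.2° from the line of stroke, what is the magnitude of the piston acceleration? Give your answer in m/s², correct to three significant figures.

18700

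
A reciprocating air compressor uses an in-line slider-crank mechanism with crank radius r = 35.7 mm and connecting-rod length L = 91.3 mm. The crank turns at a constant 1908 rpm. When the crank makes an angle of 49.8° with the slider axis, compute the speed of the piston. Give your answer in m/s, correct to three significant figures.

ω = 2π·1908/60 = 199.8 rad/s
For an in-line slider-crank, x = r cosθ + √(L² − r² sin²θ), so v = −rω sinθ·[1 + r cosθ/√(L² − r² sin²θ)].
With r = 0.0357 m, L = 0.0913 m, θ = 49.8°: √(L² − r² sin²θ) = 0.087133 m.
v = −0.0357·199.8·0.76380·[1 + 0.0357·0.64546/0.087133] = -6.889 m/s.
|v| = 6.889 m/s.

6.89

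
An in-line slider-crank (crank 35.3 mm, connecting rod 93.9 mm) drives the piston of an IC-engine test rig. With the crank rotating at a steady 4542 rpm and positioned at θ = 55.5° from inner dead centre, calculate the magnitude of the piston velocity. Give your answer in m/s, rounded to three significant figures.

16.9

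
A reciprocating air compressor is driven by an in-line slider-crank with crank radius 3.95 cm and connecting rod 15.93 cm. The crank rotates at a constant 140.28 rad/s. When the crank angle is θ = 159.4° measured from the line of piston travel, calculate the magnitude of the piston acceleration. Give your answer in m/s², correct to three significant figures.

ω = 140.3 rad/s
x(θ) = r cosθ + √(L² − r² sin²θ); with ω constant, a = ω²·d²x/dθ².
d²x/dθ² = −r cosθ − r²(cos2θ)/√u − r⁴ sin²2θ/(4u^{3/2}),  u = L² − r² sin²θ = 0.0251833 m².
Substituting r = 0.0395 m, L = 0.1593 m, θ = 159.4°: d²x/dθ² = +0.029511 m.
a = ω²·d²x/dθ² = (140.3)²·(+0.029511) = +580.72 m/s²;  |a| = 580.72 m/s².

581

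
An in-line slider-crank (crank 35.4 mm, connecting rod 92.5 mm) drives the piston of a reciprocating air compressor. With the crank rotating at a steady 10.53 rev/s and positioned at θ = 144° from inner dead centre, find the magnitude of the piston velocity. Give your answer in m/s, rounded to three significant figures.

ω = 2π·10.5 = 66.16 rad/s
For an in-line slider-crank, x = r cosθ + √(L² − r² sin²θ), so v = −rω sinθ·[1 + r cosθ/√(L² − r² sin²θ)].
With r = 0.0354 m, L = 0.0925 m, θ = 144°: √(L² − r² sin²θ) = 0.090129 m.
v = −0.0354·66.16·0.58779·[1 + 0.0354·-0.80902/0.090129] = -0.93922 m/s.
|v| = 0.93922 m/s.

0.939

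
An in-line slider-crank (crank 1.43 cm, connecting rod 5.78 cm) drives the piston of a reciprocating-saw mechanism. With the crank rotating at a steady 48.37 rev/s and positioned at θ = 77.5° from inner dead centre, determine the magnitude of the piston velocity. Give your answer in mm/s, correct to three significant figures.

4480

ω = 2π·48.4 = 303.9 rad/s
For an in-line slider-crank, x = r cosθ + √(L² − r² sin²θ), so v = −rω sinθ·[1 + r cosθ/√(L² − r² sin²θ)].
With r = 0.0143 m, L = 0.0578 m, θ = 77.5°: √(L² − r² sin²θ) = 0.056089 m.
v = −0.0143·303.9·0.97630·[1 + 0.0143·0.21644/0.056089] = -4.4771 m/s.
|v| = 4.4771 m/s = 4477.1 mm/s.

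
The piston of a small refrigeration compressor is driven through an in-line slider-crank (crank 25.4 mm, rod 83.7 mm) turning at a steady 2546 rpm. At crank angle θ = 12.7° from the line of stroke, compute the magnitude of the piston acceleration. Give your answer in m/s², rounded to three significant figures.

2260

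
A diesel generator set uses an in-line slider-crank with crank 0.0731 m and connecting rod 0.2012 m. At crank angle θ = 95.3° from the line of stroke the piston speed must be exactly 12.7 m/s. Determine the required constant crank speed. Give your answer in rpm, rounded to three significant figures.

1730

For an in-line slider-crank, |v_piston| = rω|sinθ|·[1 + r cosθ/√(L² − r² sin²θ)].
With r = 0.0731 m, L = 0.2012 m, θ = 95.3°: the bracketed kinematic factor |dx/dθ| = 0.070167 m.
ω = v/|dx/dθ| = 12.7/0.070167 = 181 rad/s.
N = 60ω/(2π) = 1728.4 rpm.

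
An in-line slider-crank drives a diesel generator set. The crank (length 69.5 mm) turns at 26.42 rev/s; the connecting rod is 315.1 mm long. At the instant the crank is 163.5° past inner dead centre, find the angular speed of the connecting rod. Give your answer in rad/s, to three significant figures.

35.2

ω = 166 rad/s (converted from 26.42 rev/s).
The rod makes angle φ with the slider axis where L sinφ = r sinθ; differentiating, L cosφ·φ̇ = r ω cosθ.
L cosφ = √(L² − r² sin²θ) = 0.31448 m.
|ω_rod| = r ω |cosθ| / √(L² − r² sin²θ) = 0.0695·166·0.95882/0.31448 = 35.175 rad/s.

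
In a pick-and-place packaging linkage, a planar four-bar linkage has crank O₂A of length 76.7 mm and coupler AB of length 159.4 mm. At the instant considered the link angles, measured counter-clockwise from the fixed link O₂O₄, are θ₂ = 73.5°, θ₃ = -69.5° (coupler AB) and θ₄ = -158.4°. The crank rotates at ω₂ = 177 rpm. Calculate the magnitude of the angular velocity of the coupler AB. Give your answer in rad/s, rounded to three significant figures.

ω₂ = 18.54 rad/s (from 177 rpm).
Differentiating the loop-closure r₂e^{iθ₂}+r₃e^{iθ₃}=r₁+r₄e^{iθ₄} gives r₂ω₂e^{iθ₂}+r₃ω₃e^{iθ₃}=r₄ω₄e^{iθ₄}.
Eliminating the other unknown: ω₃ = r₂ω₂ sin(θ₄−θ₂) / [r₃ sin(θ₃−θ₄)].
Numerator sine = +0.78694; denominator sine = +0.99982.
Result = 0.0767·18.54·(+0.78694) / (0.1594·(+0.99982)) = +7.0199 rad/s; magnitude 7.0199 rad/s.

7.02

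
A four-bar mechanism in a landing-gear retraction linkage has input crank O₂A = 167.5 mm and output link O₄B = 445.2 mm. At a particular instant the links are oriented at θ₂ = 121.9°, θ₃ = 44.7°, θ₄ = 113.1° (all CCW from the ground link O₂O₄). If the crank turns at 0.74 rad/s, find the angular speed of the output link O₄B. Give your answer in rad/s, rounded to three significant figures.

0.292

ω₂ = 0.74 rad/s
Differentiating the loop-closure r₂e^{iθ₂}+r₃e^{iθ₃}=r₁+r₄e^{iθ₄} gives r₂ω₂e^{iθ₂}+r₃ω₃e^{iθ₃}=r₄ω₄e^{iθ₄}.
Eliminating the other unknown: ω₄ = r₂ω₂ sin(θ₂−θ₃) / [r₄ sin(θ₄−θ₃)].
Numerator sine = +0.97515; denominator sine = +0.92978.
Result = 0.1675·0.74·(+0.97515) / (0.4452·(+0.92978)) = +0.292 rad/s; magnitude 0.292 rad/s.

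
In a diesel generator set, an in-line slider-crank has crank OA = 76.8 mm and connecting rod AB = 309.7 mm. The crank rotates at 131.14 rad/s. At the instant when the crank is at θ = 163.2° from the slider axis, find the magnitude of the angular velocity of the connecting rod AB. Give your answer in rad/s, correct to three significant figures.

31.2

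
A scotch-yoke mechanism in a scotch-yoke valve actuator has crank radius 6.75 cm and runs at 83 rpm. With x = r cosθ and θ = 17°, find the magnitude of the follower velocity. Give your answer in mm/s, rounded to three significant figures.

172

ω = 8.692 rad/s (from 83 rpm).
x = r cosθ ⇒ ẋ = −rω sinθ.
|v| = rω|sinθ| = 0.0675·8.692·|sin 17°| = 0.17153 m/s = 171.53 mm/s.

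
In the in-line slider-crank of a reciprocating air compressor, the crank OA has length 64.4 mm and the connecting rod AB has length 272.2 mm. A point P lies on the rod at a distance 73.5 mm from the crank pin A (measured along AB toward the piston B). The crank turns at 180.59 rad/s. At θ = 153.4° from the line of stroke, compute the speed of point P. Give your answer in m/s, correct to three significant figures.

9.04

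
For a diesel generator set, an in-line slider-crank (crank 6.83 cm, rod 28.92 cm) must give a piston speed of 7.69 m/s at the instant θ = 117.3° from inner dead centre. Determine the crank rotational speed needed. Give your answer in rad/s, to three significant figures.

For an in-line slider-crank, |v_piston| = rω|sinθ|·[1 + r cosθ/√(L² − r² sin²θ)].
With r = 0.0683 m, L = 0.2892 m, θ = 117.3°: the bracketed kinematic factor |dx/dθ| = 0.053969 m.
ω = v/|dx/dθ| = 7.69/0.053969 = 142.49 rad/s.

142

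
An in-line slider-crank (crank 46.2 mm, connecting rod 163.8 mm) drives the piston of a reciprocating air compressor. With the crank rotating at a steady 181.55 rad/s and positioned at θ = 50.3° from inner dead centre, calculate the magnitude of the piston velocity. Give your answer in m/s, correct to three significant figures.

7.64

ω = 181.6 rad/s
For an in-line slider-crank, x = r cosθ + √(L² − r² sin²θ), so v = −rω sinθ·[1 + r cosθ/√(L² − r² sin²θ)].
With r = 0.0462 m, L = 0.1638 m, θ = 50.3°: √(L² − r² sin²θ) = 0.1599 m.
v = −0.0462·181.6·0.76940·[1 + 0.0462·0.63877/0.1599] = -7.6445 m/s.
|v| = 7.6445 m/s.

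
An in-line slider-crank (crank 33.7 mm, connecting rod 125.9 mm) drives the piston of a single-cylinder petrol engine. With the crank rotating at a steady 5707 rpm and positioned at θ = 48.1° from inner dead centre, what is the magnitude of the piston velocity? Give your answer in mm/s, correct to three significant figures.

ω = 2π·5707/60 = 597.6 rad/s
For an in-line slider-crank, x = r cosθ + √(L² − r² sin²θ), so v = −rω sinθ·[1 + r cosθ/√(L² − r² sin²θ)].
With r = 0.0337 m, L = 0.1259 m, θ = 48.1°: √(L² − r² sin²θ) = 0.12338 m.
v = −0.0337·597.6·0.74431·[1 + 0.0337·0.66783/0.12338] = -17.725 m/s.
|v| = 17.725 m/s = 17725 mm/s.

17700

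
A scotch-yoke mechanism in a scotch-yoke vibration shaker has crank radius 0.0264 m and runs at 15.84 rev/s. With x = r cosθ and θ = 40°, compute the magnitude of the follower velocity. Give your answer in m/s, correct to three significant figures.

1.69

ω = 99.53 rad/s (from 15.84 rev/s).
x = r cosθ ⇒ ẋ = −rω sinθ.
|v| = rω|sinθ| = 0.0264·99.53·|sin 40°| = 1.6889 m/s.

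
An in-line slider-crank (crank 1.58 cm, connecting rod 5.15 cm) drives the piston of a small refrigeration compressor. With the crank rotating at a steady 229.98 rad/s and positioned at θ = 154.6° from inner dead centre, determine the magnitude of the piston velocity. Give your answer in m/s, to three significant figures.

1.12

ω = 230 rad/s
For an in-line slider-crank, x = r cosθ + √(L² − r² sin²θ), so v = −rω sinθ·[1 + r cosθ/√(L² − r² sin²θ)].
With r = 0.0158 m, L = 0.0515 m, θ = 154.6°: √(L² − r² sin²θ) = 0.051052 m.
v = −0.0158·230·0.42894·[1 + 0.0158·-0.90334/0.051052] = -1.1229 m/s.
|v| = 1.1229 m/s.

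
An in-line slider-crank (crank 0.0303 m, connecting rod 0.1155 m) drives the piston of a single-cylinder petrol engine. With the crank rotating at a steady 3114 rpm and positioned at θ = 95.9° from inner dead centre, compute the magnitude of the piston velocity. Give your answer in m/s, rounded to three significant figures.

ω = 2π·3114/60 = 326.1 rad/s
For an in-line slider-crank, x = r cosθ + √(L² − r² sin²θ), so v = −rω sinθ·[1 + r cosθ/√(L² − r² sin²θ)].
With r = 0.0303 m, L = 0.1155 m, θ = 95.9°: √(L² − r² sin²θ) = 0.1115 m.
v = −0.0303·326.1·0.99470·[1 + 0.0303·-0.10279/0.1115] = -9.5539 m/s.
|v| = 9.5539 m/s.

9.55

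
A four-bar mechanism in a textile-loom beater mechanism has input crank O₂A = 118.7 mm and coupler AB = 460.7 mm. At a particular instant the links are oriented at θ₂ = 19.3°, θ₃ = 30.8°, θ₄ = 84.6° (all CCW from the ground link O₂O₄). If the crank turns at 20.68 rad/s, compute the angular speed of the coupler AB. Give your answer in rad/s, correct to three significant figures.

6.00

ω₂ = 20.68 rad/s
Differentiating the loop-closure r₂e^{iθ₂}+r₃e^{iθ₃}=r₁+r₄e^{iθ₄} gives r₂ω₂e^{iθ₂}+r₃ω₃e^{iθ₃}=r₄ω₄e^{iθ₄}.
Eliminating the other unknown: ω₃ = r₂ω₂ sin(θ₄−θ₂) / [r₃ sin(θ₃−θ₄)].
Numerator sine = +0.90851; denominator sine = -0.80696.
Result = 0.1187·20.68·(+0.90851) / (0.4607·(-0.80696)) = -5.9987 rad/s; magnitude 5.9987 rad/s.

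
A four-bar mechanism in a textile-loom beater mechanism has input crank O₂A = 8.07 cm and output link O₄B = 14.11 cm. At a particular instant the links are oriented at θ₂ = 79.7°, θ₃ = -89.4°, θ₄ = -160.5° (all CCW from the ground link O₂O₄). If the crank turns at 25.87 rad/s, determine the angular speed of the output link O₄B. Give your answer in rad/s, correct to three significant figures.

2.96

ω₂ = 25.87 rad/s
Differentiating the loop-closure r₂e^{iθ₂}+r₃e^{iθ₃}=r₁+r₄e^{iθ₄} gives r₂ω₂e^{iθ₂}+r₃ω₃e^{iθ₃}=r₄ω₄e^{iθ₄}.
Eliminating the other unknown: ω₄ = r₂ω₂ sin(θ₂−θ₃) / [r₄ sin(θ₄−θ₃)].
Numerator sine = +0.18910; denominator sine = -0.94609.
Result = 0.0807·25.87·(+0.18910) / (0.1411·(-0.94609)) = -2.9573 rad/s; magnitude 2.9573 rad/s.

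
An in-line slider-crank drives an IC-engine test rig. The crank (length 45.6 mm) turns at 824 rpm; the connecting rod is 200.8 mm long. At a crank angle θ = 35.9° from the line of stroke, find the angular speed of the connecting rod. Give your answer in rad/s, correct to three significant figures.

ω = 86.29 rad/s (converted from 824 rpm).
The rod makes angle φ with the slider axis where L sinφ = r sinθ; differentiating, L cosφ·φ̇ = r ω cosθ.
L cosφ = √(L² − r² sin²θ) = 0.19901 m.
|ω_rod| = r ω |cosθ| / √(L² − r² sin²θ) = 0.0456·86.29·0.81004/0.19901 = 16.016 rad/s.

16.0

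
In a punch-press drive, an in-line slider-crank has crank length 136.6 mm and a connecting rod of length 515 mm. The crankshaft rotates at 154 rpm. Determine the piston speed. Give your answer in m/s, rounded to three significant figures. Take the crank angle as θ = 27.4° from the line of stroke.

1.25

ω = 2π·154/60 = 16.13 rad/s
For an in-line slider-crank, x = r cosθ + √(L² − r² sin²θ), so v = −rω sinθ·[1 + r cosθ/√(L² − r² sin²θ)].
With r = 0.1366 m, L = 0.515 m, θ = 27.4°: √(L² − r² sin²θ) = 0.51115 m.
v = −0.1366·16.13·0.46020·[1 + 0.1366·0.88782/0.51115] = -1.2543 m/s.
|v| = 1.2543 m/s.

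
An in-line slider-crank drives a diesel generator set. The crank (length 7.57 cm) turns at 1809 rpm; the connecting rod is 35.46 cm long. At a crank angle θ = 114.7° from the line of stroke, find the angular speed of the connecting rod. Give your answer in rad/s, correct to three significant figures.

ω = 189.4 rad/s (converted from 1809 rpm).
The rod makes angle φ with the slider axis where L sinφ = r sinθ; differentiating, L cosφ·φ̇ = r ω cosθ.
L cosφ = √(L² − r² sin²θ) = 0.34787 m.
|ω_rod| = r ω |cosθ| / √(L² − r² sin²θ) = 0.0757·189.4·0.41787/0.34787 = 17.226 rad/s.

17.2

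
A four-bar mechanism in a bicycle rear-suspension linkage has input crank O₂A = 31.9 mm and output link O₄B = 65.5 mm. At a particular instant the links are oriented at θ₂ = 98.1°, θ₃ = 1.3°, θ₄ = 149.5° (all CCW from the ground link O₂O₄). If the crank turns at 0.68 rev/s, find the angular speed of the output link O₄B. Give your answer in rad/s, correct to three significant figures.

3.92

ω₂ = 4.273 rad/s (from 0.68 rev/s).
Differentiating the loop-closure r₂e^{iθ₂}+r₃e^{iθ₃}=r₁+r₄e^{iθ₄} gives r₂ω₂e^{iθ₂}+r₃ω₃e^{iθ₃}=r₄ω₄e^{iθ₄}.
Eliminating the other unknown: ω₄ = r₂ω₂ sin(θ₂−θ₃) / [r₄ sin(θ₄−θ₃)].
Numerator sine = +0.99297; denominator sine = +0.52696.
Result = 0.0319·4.273·(+0.99297) / (0.0655·(+0.52696)) = +3.921 rad/s; magnitude 3.921 rad/s.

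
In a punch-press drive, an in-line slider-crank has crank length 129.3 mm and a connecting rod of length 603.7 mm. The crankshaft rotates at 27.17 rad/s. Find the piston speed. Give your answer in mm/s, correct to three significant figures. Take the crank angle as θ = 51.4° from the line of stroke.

ω = 27.17 rad/s
For an in-line slider-crank, x = r cosθ + √(L² − r² sin²θ), so v = −rω sinθ·[1 + r cosθ/√(L² − r² sin²θ)].
With r = 0.1293 m, L = 0.6037 m, θ = 51.4°: √(L² − r² sin²θ) = 0.59518 m.
v = −0.1293·27.17·0.78152·[1 + 0.1293·0.62388/0.59518] = -3.1177 m/s.
|v| = 3.1177 m/s = 3117.7 mm/s.

3120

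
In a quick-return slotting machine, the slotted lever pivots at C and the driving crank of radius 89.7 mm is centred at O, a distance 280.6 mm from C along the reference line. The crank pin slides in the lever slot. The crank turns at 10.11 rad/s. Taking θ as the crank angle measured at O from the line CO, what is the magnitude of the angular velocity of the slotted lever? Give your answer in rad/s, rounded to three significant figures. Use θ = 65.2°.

ω = 10.11 rad/s
Crank pin A relative to C: A = (d + r cosθ, r sinθ); lever angle φ = atan2(r sinθ, d + r cosθ).
Differentiating tanφ: φ̇ = rω(d cosθ + r)/(d² + r² + 2dr cosθ).
d² + r² + 2dr cosθ = |CA|² = 0.107898 m²;  d cosθ + r = +0.2074 m.
|ω_lever| = |0.0897·10.11·+0.2074| / 0.107898 = 1.7432 rad/s.

1.74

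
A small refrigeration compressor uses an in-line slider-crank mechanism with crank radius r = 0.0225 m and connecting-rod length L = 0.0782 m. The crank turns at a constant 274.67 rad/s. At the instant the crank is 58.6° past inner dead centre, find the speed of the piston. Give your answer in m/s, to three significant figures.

ω = 274.7 rad/s
For an in-line slider-crank, x = r cosθ + √(L² − r² sin²θ), so v = −rω sinθ·[1 + r cosθ/√(L² − r² sin²θ)].
With r = 0.0225 m, L = 0.0782 m, θ = 58.6°: √(L² − r² sin²θ) = 0.075805 m.
v = −0.0225·274.7·0.85355·[1 + 0.0225·0.52101/0.075805] = -6.0908 m/s.
|v| = 6.0908 m/s.

6.09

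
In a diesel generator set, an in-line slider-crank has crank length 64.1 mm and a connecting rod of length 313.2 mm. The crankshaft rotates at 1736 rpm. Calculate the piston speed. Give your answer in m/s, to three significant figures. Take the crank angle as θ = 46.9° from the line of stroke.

9.71

ω = 2π·1736/60 = 181.8 rad/s
For an in-line slider-crank, x = r cosθ + √(L² − r² sin²θ), so v = −rω sinθ·[1 + r cosθ/√(L² − r² sin²θ)].
With r = 0.0641 m, L = 0.3132 m, θ = 46.9°: √(L² − r² sin²θ) = 0.30968 m.
v = −0.0641·181.8·0.73016·[1 + 0.0641·0.68327/0.30968] = -9.7119 m/s.
|v| = 9.7119 m/s.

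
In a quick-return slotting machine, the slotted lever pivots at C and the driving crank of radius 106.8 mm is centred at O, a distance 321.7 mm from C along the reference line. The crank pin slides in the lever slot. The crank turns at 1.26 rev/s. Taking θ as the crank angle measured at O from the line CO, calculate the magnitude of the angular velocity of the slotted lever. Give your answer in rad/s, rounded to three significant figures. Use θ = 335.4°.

1.90

ω = 7.917 rad/s (from 1.26 rev/s).
Crank pin A relative to C: A = (d + r cosθ, r sinθ); lever angle φ = atan2(r sinθ, d + r cosθ).
Differentiating tanφ: φ̇ = rω(d cosθ + r)/(d² + r² + 2dr cosθ).
d² + r² + 2dr cosθ = |CA|² = 0.177375 m²;  d cosθ + r = +0.3993 m.
|ω_lever| = |0.1068·7.917·+0.3993| / 0.177375 = 1.9034 rad/s.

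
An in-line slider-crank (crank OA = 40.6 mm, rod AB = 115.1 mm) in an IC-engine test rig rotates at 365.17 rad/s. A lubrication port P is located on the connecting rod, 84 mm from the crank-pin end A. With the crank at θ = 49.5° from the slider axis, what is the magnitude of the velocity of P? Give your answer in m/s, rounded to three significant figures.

13.5

ω = 365.2 rad/s.  Crank-pin speed |V_A| = rω = 14.826 m/s, perpendicular to OA.
Rod angle: sinφ = −(r/L) sinθ ⇒ φ = -15.559°; ω_rod = −rω cosθ/√(L²−r²sin²θ) = -86.837 rad/s.
V_P = V_A + ω_rod × AP, with AP = 0.084 m along the rod.
Components: V_Px = −rω sinθ − a·ω_rod·sinφ = -13.23 m/s;  V_Py = rω cosθ + a·ω_rod·cosφ = +2.6017 m/s.
|V_P| = √(V_Px² + V_Py²) = 13.484 m/s.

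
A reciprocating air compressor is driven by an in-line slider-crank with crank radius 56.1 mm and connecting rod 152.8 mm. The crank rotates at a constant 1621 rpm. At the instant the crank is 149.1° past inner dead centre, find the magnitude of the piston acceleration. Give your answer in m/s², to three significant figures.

1090

ω = 2π·1621/60 = 169.8 rad/s
x(θ) = r cosθ + √(L² − r² sin²θ); with ω constant, a = ω²·d²x/dθ².
d²x/dθ² = −r cosθ − r²(cos2θ)/√u − r⁴ sin²2θ/(4u^{3/2}),  u = L² − r² sin²θ = 0.0225178 m².
Substituting r = 0.0561 m, L = 0.1528 m, θ = 149.1°: d²x/dθ² = +0.037657 m.
a = ω²·d²x/dθ² = (169.8)²·(+0.037657) = +1085.1 m/s²;  |a| = 1085.1 m/s².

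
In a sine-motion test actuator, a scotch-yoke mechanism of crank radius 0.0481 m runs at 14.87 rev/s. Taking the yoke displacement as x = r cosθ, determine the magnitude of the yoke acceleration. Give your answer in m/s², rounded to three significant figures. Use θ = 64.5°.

181

ω = 93.43 rad/s (from 14.87 rev/s).
x = r cosθ ⇒ ẍ = −rω² cosθ (ω constant).
|a| = rω²|cosθ| = 0.0481·(93.43)²·|cos 64.5°| = 180.76 m/s².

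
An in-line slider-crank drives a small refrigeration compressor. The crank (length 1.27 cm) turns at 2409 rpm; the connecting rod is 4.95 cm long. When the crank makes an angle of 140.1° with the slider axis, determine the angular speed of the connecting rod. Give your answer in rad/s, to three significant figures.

ω = 252.3 rad/s (converted from 2409 rpm).
The rod makes angle φ with the slider axis where L sinφ = r sinθ; differentiating, L cosφ·φ̇ = r ω cosθ.
L cosφ = √(L² − r² sin²θ) = 0.048825 m.
|ω_rod| = r ω |cosθ| / √(L² − r² sin²θ) = 0.0127·252.3·0.76717/0.048825 = 50.34 rad/s.

50.3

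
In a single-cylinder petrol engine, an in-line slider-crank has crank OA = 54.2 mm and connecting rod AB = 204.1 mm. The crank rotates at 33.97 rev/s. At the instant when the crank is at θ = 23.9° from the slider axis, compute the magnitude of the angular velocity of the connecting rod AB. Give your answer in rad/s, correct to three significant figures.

52.1

ω = 213.4 rad/s (converted from 33.97 rev/s).
The rod makes angle φ with the slider axis where L sinφ = r sinθ; differentiating, L cosφ·φ̇ = r ω cosθ.
L cosφ = √(L² − r² sin²θ) = 0.20292 m.
|ω_rod| = r ω |cosθ| / √(L² − r² sin²θ) = 0.0542·213.4·0.91425/0.20292 = 52.123 rad/s.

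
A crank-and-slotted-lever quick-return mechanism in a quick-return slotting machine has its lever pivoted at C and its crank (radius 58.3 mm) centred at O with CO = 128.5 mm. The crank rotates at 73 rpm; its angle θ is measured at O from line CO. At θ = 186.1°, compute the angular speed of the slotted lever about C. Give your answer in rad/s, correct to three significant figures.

6.18

ω = 7.645 rad/s (from 73 rpm).
Crank pin A relative to C: A = (d + r cosθ, r sinθ); lever angle φ = atan2(r sinθ, d + r cosθ).
Differentiating tanφ: φ̇ = rω(d cosθ + r)/(d² + r² + 2dr cosθ).
d² + r² + 2dr cosθ = |CA|² = 0.00501288 m²;  d cosθ + r = -0.069472 m.
|ω_lever| = |0.0583·7.645·-0.069472| / 0.00501288 = 6.1765 rad/s.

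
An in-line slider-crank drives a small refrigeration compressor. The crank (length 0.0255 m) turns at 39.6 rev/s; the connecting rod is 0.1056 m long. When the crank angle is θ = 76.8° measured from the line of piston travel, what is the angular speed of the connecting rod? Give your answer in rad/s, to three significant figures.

14.1

ω = 248.8 rad/s (converted from 39.6 rev/s).
The rod makes angle φ with the slider axis where L sinφ = r sinθ; differentiating, L cosφ·φ̇ = r ω cosθ.
L cosφ = √(L² − r² sin²θ) = 0.10264 m.
|ω_rod| = r ω |cosθ| / √(L² − r² sin²θ) = 0.0255·248.8·0.22835/0.10264 = 14.116 rad/s.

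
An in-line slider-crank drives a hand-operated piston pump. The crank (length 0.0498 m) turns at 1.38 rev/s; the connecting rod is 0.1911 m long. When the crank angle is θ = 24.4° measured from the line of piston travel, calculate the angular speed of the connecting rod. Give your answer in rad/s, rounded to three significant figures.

2.07

ω = 8.671 rad/s (converted from 1.38 rev/s).
The rod makes angle φ with the slider axis where L sinφ = r sinθ; differentiating, L cosφ·φ̇ = r ω cosθ.
L cosφ = √(L² − r² sin²θ) = 0.18999 m.
|ω_rod| = r ω |cosθ| / √(L² − r² sin²θ) = 0.0498·8.671·0.91068/0.18999 = 2.0698 rad/s.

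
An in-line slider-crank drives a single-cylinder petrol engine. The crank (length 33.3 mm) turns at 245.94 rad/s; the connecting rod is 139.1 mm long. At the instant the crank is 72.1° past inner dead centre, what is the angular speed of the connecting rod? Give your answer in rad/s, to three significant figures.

18.6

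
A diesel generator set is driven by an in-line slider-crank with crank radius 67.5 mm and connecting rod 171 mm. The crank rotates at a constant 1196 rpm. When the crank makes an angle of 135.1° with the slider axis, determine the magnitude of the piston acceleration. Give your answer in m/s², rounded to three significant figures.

730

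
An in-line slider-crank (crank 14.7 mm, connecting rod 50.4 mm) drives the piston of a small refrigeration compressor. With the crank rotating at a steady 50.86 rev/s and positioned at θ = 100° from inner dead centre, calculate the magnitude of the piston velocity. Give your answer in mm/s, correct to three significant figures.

4380

ω = 2π·50.9 = 319.6 rad/s
For an in-line slider-crank, x = r cosθ + √(L² − r² sin²θ), so v = −rω sinθ·[1 + r cosθ/√(L² − r² sin²θ)].
With r = 0.0147 m, L = 0.0504 m, θ = 100°: √(L² − r² sin²θ) = 0.048276 m.
v = −0.0147·319.6·0.98481·[1 + 0.0147·-0.17365/0.048276] = -4.3816 m/s.
|v| = 4.3816 m/s = 4381.6 mm/s.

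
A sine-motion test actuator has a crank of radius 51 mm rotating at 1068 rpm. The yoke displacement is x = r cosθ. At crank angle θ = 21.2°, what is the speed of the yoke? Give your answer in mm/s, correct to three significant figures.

ω = 111.8 rad/s (from 1068 rpm).
x = r cosθ ⇒ ẋ = −rω sinθ.
|v| = rω|sinθ| = 0.051·111.8·|sin 21.2°| = 2.0627 m/s = 2062.7 mm/s.

2060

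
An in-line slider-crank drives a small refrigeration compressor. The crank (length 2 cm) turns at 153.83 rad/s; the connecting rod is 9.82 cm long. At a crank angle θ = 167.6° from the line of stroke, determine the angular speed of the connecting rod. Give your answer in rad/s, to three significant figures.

30.6

ω = 153.8 rad/s
The rod makes angle φ with the slider axis where L sinφ = r sinθ; differentiating, L cosφ·φ̇ = r ω cosθ.
L cosφ = √(L² − r² sin²θ) = 0.098106 m.
|ω_rod| = r ω |cosθ| / √(L² − r² sin²θ) = 0.02·153.8·0.97667/0.098106 = 30.628 rad/s.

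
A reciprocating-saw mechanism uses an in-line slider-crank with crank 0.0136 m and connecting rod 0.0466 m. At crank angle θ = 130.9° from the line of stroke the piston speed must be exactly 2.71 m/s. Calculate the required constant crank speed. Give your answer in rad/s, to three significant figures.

328

For an in-line slider-crank, |v_piston| = rω|sinθ|·[1 + r cosθ/√(L² − r² sin²θ)].
With r = 0.0136 m, L = 0.0466 m, θ = 130.9°: the bracketed kinematic factor |dx/dθ| = 0.0082657 m.
ω = v/|dx/dθ| = 2.71/0.0082657 = 327.86 rad/s.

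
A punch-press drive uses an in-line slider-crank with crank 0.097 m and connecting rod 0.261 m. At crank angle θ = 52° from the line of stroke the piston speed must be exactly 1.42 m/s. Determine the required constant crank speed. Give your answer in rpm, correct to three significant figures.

143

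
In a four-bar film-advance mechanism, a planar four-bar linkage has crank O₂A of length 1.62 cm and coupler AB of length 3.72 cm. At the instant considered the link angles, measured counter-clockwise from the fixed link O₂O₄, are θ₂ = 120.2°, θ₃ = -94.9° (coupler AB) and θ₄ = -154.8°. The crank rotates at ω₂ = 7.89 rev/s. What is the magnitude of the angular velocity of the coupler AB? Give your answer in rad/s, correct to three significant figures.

24.9

ω₂ = 49.57 rad/s (from 7.89 rev/s).
Differentiating the loop-closure r₂e^{iθ₂}+r₃e^{iθ₃}=r₁+r₄e^{iθ₄} gives r₂ω₂e^{iθ₂}+r₃ω₃e^{iθ₃}=r₄ω₄e^{iθ₄}.
Eliminating the other unknown: ω₃ = r₂ω₂ sin(θ₄−θ₂) / [r₃ sin(θ₃−θ₄)].
Numerator sine = +0.99619; denominator sine = +0.86515.
Result = 0.0162·49.57·(+0.99619) / (0.0372·(+0.86515)) = +24.859 rad/s; magnitude 24.859 rad/s.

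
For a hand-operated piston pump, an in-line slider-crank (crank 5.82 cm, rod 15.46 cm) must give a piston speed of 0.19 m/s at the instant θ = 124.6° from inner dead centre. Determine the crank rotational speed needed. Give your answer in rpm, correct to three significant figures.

48.9

For an in-line slider-crank, |v_piston| = rω|sinθ|·[1 + r cosθ/√(L² − r² sin²θ)].
With r = 0.0582 m, L = 0.1546 m, θ = 124.6°: the bracketed kinematic factor |dx/dθ| = 0.037135 m.
ω = v/|dx/dθ| = 0.19/0.037135 = 5.1164 rad/s.
N = 60ω/(2π) = 48.858 rpm.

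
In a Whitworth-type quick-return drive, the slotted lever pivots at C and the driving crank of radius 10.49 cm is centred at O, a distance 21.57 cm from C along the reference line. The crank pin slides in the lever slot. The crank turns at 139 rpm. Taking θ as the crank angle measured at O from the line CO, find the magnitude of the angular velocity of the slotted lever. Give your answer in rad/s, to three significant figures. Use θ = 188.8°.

ω = 14.56 rad/s (from 139 rpm).
Crank pin A relative to C: A = (d + r cosθ, r sinθ); lever angle φ = atan2(r sinθ, d + r cosθ).
Differentiating tanφ: φ̇ = rω(d cosθ + r)/(d² + r² + 2dr cosθ).
d² + r² + 2dr cosθ = |CA|² = 0.0128094 m²;  d cosθ + r = -0.10826 m.
|ω_lever| = |0.1049·14.56·-0.10826| / 0.0128094 = 12.905 rad/s.

12.9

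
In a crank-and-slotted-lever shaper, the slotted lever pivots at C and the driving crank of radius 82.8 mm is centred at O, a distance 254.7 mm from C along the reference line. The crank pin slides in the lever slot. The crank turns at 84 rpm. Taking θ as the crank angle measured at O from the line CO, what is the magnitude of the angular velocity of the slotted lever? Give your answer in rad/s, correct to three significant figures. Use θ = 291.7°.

ω = 8.796 rad/s (from 84 rpm).
Crank pin A relative to C: A = (d + r cosθ, r sinθ); lever angle φ = atan2(r sinθ, d + r cosθ).
Differentiating tanφ: φ̇ = rω(d cosθ + r)/(d² + r² + 2dr cosθ).
d² + r² + 2dr cosθ = |CA|² = 0.0873232 m²;  d cosθ + r = +0.17697 m.
|ω_lever| = |0.0828·8.796·+0.17697| / 0.0873232 = 1.4761 rad/s.

1.48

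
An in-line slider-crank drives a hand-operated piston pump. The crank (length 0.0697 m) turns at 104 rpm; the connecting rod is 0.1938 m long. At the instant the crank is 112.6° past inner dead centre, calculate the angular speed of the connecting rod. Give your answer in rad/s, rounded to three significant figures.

1.60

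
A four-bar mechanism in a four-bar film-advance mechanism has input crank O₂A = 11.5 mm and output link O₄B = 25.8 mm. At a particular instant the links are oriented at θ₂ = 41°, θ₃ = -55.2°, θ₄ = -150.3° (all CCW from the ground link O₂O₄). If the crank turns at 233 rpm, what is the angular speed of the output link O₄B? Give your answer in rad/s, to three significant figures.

10.9

ω₂ = 24.4 rad/s (from 233 rpm).
Differentiating the loop-closure r₂e^{iθ₂}+r₃e^{iθ₃}=r₁+r₄e^{iθ₄} gives r₂ω₂e^{iθ₂}+r₃ω₃e^{iθ₃}=r₄ω₄e^{iθ₄}.
Eliminating the other unknown: ω₄ = r₂ω₂ sin(θ₂−θ₃) / [r₄ sin(θ₄−θ₃)].
Numerator sine = +0.99415; denominator sine = -0.99604.
Result = 0.0115·24.4·(+0.99415) / (0.0258·(-0.99604)) = -10.855 rad/s; magnitude 10.855 rad/s.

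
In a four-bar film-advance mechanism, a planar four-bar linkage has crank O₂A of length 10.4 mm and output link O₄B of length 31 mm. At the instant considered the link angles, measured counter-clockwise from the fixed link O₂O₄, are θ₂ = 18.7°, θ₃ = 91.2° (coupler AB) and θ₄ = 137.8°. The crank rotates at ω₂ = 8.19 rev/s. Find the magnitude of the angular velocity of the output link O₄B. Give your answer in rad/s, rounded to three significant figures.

ω₂ = 51.46 rad/s (from 8.19 rev/s).
Differentiating the loop-closure r₂e^{iθ₂}+r₃e^{iθ₃}=r₁+r₄e^{iθ₄} gives r₂ω₂e^{iθ₂}+r₃ω₃e^{iθ₃}=r₄ω₄e^{iθ₄}.
Eliminating the other unknown: ω₄ = r₂ω₂ sin(θ₂−θ₃) / [r₄ sin(θ₄−θ₃)].
Numerator sine = -0.95372; denominator sine = +0.72657.
Result = 0.0104·51.46·(-0.95372) / (0.031·(+0.72657)) = -22.661 rad/s; magnitude 22.661 rad/s.

22.7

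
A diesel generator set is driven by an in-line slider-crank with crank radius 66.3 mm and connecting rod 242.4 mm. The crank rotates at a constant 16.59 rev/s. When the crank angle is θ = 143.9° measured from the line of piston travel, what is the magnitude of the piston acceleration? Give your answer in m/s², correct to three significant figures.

ω = 2π·16.6 = 104.2 rad/s
x(θ) = r cosθ + √(L² − r² sin²θ); with ω constant, a = ω²·d²x/dθ².
d²x/dθ² = −r cosθ − r²(cos2θ)/√u − r⁴ sin²2θ/(4u^{3/2}),  u = L² − r² sin²θ = 0.0572318 m².
Substituting r = 0.0663 m, L = 0.2424 m, θ = 143.9°: d²x/dθ² = +0.047633 m.
a = ω²·d²x/dθ² = (104.2)²·(+0.047633) = +517.56 m/s²;  |a| = 517.56 m/s².

518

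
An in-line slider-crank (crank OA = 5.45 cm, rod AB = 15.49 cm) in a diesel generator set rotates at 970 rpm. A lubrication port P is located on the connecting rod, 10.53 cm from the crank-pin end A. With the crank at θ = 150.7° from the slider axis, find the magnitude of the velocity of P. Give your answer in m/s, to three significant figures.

2.64

ω = 101.6 rad/s.  Crank-pin speed |V_A| = rω = 5.536 m/s, perpendicular to OA.
Rod angle: sinφ = −(r/L) sinθ ⇒ φ = -9.915°; ω_rod = −rω cosθ/√(L²−r²sin²θ) = +31.64 rad/s.
V_P = V_A + ω_rod × AP, with AP = 0.1053 m along the rod.
Components: V_Px = −rω sinθ − a·ω_rod·sinφ = -2.1356 m/s;  V_Py = rω cosθ + a·ω_rod·cosφ = -1.5459 m/s.
|V_P| = √(V_Px² + V_Py²) = 2.6364 m/s.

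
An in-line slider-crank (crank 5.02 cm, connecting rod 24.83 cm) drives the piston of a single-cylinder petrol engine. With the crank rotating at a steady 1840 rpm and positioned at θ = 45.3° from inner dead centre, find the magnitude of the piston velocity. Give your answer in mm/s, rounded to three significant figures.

7860

ω = 2π·1840/60 = 192.7 rad/s
For an in-line slider-crank, x = r cosθ + √(L² − r² sin²θ), so v = −rω sinθ·[1 + r cosθ/√(L² − r² sin²θ)].
With r = 0.0502 m, L = 0.2483 m, θ = 45.3°: √(L² − r² sin²θ) = 0.24572 m.
v = −0.0502·192.7·0.71080·[1 + 0.0502·0.70339/0.24572] = -7.8634 m/s.
|v| = 7.8634 m/s = 7863.4 mm/s.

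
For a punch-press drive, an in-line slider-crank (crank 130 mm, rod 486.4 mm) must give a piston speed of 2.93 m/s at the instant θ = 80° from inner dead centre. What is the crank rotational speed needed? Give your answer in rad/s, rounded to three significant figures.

For an in-line slider-crank, |v_piston| = rω|sinθ|·[1 + r cosθ/√(L² − r² sin²θ)].
With r = 0.13 m, L = 0.4864 m, θ = 80°: the bracketed kinematic factor |dx/dθ| = 0.13418 m.
ω = v/|dx/dθ| = 2.93/0.13418 = 21.836 rad/s.

21.8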